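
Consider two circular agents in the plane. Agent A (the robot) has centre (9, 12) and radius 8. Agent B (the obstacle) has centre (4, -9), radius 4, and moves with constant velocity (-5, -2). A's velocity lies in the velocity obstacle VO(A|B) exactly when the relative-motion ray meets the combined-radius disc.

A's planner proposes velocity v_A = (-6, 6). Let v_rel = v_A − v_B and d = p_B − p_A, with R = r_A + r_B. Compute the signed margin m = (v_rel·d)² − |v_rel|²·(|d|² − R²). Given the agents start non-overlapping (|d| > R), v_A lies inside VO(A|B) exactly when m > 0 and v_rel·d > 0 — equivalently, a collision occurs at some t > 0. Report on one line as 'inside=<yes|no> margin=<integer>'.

d = (-5, -21),  |d|² = 466;  R = 8+4 = 12,  c = 466−12² = 322
v_rel = (-1, 8),  |v_rel|² = 65;  v_rel·d = (-1)·(-5) + (8)·(-21) = -163
65·t² + 326·t + 322 = 0  ⇒  m = (-163)² − 65·322 = 5639
m = 5639 > 0,  v_rel·d = -163 < 0  ⇒  outside

inside=no margin=5639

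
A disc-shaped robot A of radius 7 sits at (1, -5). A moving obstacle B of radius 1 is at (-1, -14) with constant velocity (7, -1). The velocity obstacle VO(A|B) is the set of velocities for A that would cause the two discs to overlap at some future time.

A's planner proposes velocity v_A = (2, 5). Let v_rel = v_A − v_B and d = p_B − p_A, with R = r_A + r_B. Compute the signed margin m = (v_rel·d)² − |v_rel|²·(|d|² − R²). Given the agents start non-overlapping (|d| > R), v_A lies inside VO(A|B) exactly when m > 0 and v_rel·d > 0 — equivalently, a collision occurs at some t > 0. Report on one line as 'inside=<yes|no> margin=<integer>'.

d = (-2, -9),  |d|² = 85;  R = 7+1 = 8,  c = 85−8² = 21
v_rel = (-5, 6),  |v_rel|² = 61;  v_rel·d = (-5)·(-2) + (6)·(-9) = -44
61·t² + 88·t + 21 = 0  ⇒  m = (-44)² − 61·21 = 655
m = 655 > 0,  v_rel·d = -44 < 0  ⇒  outside

inside=no margin=655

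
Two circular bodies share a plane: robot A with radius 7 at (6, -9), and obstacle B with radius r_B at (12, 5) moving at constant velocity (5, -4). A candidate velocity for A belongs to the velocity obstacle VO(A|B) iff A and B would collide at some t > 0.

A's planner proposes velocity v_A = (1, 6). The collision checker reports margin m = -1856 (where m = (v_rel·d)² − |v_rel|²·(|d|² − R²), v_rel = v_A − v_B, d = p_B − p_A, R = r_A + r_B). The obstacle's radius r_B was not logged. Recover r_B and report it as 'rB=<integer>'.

m = -1856
d = (6, 14);  v_rel = (-4, 10),  |v_rel|² = 116
v_rel×d = (-4)·(14) − (10)·(6) = -116
since m = R²·116 − (-116)²:  R² = (13456 + -1856) / 116 = 100
R = √100 = 10  ⇒  r_B = 10 − 7 = 3

rB=3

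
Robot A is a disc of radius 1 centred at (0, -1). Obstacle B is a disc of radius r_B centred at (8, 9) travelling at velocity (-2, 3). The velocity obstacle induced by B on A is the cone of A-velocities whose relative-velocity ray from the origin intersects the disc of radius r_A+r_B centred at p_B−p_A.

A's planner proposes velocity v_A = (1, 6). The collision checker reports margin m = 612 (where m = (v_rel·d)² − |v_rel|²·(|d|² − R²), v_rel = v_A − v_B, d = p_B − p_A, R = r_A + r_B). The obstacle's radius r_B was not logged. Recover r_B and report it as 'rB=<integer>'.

m = 612
d = (8, 10);  v_rel = (3, 3),  |v_rel|² = 18
v_rel×d = (3)·(10) − (3)·(8) = 6
since m = R²·18 − 6²:  R² = (36 + 612) / 18 = 36
R = √36 = 6  ⇒  r_B = 6 − 1 = 5

rB=5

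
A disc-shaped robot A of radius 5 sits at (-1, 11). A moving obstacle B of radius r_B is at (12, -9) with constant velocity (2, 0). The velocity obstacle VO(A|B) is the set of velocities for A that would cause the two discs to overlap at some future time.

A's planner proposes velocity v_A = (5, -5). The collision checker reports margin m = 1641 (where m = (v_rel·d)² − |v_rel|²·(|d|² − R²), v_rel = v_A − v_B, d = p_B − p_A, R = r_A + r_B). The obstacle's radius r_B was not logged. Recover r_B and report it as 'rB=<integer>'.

m = 1641
d = (13, -20);  v_rel = (3, -5),  |v_rel|² = 34
v_rel×d = (3)·(-20) − (-5)·(13) = 5
since m = R²·34 − 5²:  R² = (25 + 1641) / 34 = 49
R = √49 = 7  ⇒  r_B = 7 − 5 = 2

rB=2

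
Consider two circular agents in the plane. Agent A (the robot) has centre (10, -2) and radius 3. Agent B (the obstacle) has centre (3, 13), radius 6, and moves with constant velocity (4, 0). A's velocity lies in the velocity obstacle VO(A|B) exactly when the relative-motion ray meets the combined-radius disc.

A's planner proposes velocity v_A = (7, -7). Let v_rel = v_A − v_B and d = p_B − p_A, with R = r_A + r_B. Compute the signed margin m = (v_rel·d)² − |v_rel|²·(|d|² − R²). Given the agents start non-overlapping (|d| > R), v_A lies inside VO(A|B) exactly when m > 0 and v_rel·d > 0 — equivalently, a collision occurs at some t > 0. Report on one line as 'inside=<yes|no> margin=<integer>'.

d = (-7, 15),  |d|² = 274;  R = 3+6 = 9,  c = 274−9² = 193
v_rel = (3, -7),  |v_rel|² = 58;  v_rel·d = (3)·(-7) + (-7)·(15) = -126
58·t² + 252·t + 193 = 0  ⇒  m = (-126)² − 58·193 = 4682
m = 4682 > 0,  v_rel·d = -126 < 0  ⇒  outside

inside=no margin=4682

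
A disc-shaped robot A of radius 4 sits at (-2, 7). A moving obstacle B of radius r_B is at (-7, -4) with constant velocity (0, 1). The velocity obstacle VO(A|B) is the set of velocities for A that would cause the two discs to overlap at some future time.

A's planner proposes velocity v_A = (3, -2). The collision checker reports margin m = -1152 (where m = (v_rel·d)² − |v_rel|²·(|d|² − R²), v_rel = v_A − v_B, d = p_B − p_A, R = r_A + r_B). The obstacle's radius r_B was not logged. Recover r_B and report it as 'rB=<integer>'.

m = -1152
d = (-5, -11);  v_rel = (3, -3),  |v_rel|² = 18
v_rel×d = (3)·(-11) − (-3)·(-5) = -48
since m = R²·18 − (-48)²:  R² = (2304 + -1152) / 18 = 64
R = √64 = 8  ⇒  r_B = 8 − 4 = 4

rB=4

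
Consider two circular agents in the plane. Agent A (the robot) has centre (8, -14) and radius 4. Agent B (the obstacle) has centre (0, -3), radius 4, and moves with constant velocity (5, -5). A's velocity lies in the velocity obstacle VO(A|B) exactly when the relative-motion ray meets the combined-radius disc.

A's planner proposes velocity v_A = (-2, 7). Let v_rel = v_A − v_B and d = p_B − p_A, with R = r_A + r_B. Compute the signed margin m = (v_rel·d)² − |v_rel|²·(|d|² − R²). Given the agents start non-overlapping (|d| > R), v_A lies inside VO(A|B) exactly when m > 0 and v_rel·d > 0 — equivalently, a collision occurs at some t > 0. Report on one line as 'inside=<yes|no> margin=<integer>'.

d = (-8, 11),  |d|² = 185;  R = 4+4 = 8,  c = 185−8² = 121
v_rel = (-7, 12),  |v_rel|² = 193;  v_rel·d = (-7)·(-8) + (12)·(11) = 188
193·t² − 376·t + 121 = 0  ⇒  m = 188² − 193·121 = 11991
m = 11991 > 0,  v_rel·d = 188 > 0  ⇒  inside

inside=yes margin=11991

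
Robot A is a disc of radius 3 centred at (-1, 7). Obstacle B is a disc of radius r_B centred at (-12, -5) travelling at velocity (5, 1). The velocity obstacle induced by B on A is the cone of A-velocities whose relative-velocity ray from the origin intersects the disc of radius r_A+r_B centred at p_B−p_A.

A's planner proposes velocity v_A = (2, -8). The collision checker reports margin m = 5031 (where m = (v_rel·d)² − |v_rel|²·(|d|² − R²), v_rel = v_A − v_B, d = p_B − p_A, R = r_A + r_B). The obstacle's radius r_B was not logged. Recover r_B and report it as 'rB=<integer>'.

m = 5031
d = (-11, -12);  v_rel = (-3, -9),  |v_rel|² = 90
v_rel×d = (-3)·(-12) − (-9)·(-11) = -63
since m = R²·90 − (-63)²:  R² = (3969 + 5031) / 90 = 100
R = √100 = 10  ⇒  r_B = 10 − 3 = 7

rB=7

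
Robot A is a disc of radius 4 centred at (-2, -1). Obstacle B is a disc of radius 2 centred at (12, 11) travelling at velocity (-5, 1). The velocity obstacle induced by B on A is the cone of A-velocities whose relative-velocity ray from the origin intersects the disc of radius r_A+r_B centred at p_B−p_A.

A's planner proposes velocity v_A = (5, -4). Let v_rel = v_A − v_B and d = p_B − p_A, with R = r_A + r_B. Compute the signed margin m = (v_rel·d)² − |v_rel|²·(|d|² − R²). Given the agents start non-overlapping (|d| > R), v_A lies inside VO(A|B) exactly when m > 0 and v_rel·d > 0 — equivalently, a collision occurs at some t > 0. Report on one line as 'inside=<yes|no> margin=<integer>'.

d = (14, 12),  |d|² = 340;  R = 4+2 = 6,  c = 340−6² = 304
v_rel = (10, -5),  |v_rel|² = 125;  v_rel·d = (10)·(14) + (-5)·(12) = 80
125·t² − 160·t + 304 = 0  ⇒  m = 80² − 125·304 = -31600
m = -31600 < 0,  v_rel·d = 80 > 0  ⇒  outside

inside=no margin=-31600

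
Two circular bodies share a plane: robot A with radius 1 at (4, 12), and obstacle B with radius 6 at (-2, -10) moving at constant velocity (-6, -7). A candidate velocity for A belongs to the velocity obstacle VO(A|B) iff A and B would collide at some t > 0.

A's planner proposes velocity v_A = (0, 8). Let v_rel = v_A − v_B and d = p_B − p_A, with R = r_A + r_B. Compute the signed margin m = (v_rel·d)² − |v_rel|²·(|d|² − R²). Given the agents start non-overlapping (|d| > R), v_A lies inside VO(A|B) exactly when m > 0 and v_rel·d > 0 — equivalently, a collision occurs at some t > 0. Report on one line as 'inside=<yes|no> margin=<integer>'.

d = (-6, -22),  |d|² = 520;  R = 1+6 = 7,  c = 520−7² = 471
v_rel = (6, 15),  |v_rel|² = 261;  v_rel·d = (6)·(-6) + (15)·(-22) = -366
261·t² + 732·t + 471 = 0  ⇒  m = (-366)² − 261·471 = 11025
m = 11025 > 0,  v_rel·d = -366 < 0  ⇒  outside

inside=no margin=11025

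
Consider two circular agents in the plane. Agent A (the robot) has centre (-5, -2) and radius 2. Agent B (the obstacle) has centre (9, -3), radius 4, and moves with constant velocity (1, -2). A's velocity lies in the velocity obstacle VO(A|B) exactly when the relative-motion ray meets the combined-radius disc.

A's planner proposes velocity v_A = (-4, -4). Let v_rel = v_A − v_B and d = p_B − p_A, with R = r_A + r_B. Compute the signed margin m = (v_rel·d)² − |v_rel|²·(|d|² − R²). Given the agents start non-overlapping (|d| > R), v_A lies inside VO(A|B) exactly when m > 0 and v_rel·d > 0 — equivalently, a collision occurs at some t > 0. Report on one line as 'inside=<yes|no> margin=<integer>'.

d = (14, -1),  |d|² = 197;  R = 2+4 = 6,  c = 197−6² = 161
v_rel = (-5, -2),  |v_rel|² = 29;  v_rel·d = (-5)·(14) + (-2)·(-1) = -68
29·t² + 136·t + 161 = 0  ⇒  m = (-68)² − 29·161 = -45
m = -45 < 0,  v_rel·d = -68 < 0  ⇒  outside

inside=no margin=-45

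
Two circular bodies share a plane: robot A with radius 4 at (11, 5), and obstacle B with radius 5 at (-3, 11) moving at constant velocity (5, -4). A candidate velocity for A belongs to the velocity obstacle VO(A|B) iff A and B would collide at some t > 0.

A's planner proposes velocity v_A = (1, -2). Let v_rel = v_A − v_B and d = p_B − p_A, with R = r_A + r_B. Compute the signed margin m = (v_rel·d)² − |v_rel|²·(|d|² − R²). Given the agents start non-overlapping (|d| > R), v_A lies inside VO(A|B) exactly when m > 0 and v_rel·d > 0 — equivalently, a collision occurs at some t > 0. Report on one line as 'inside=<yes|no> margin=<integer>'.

d = (-14, 6),  |d|² = 232;  R = 4+5 = 9,  c = 232−9² = 151
v_rel = (-4, 2),  |v_rel|² = 20;  v_rel·d = (-4)·(-14) + (2)·(6) = 68
20·t² − 136·t + 151 = 0  ⇒  m = 68² − 20·151 = 1604
m = 1604 > 0,  v_rel·d = 68 > 0  ⇒  inside

inside=yes margin=1604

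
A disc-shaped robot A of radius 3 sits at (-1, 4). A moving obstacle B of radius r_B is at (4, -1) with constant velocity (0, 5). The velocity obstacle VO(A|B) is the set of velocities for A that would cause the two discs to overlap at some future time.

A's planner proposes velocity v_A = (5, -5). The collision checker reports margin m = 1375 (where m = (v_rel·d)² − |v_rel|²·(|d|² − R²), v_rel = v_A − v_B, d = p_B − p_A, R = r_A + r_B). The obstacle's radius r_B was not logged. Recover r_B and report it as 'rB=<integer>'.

m = 1375
d = (5, -5);  v_rel = (5, -10),  |v_rel|² = 125
v_rel×d = (5)·(-5) − (-10)·(5) = 25
since m = R²·125 − 25²:  R² = (625 + 1375) / 125 = 16
R = √16 = 4  ⇒  r_B = 4 − 3 = 1

rB=1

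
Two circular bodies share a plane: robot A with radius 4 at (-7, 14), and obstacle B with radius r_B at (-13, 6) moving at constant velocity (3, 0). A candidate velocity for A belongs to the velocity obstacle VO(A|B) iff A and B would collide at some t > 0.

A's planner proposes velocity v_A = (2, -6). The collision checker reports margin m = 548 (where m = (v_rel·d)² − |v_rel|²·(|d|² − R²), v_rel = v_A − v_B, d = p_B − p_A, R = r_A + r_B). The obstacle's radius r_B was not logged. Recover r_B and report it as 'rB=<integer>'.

m = 548
d = (-6, -8);  v_rel = (-1, -6),  |v_rel|² = 37
v_rel×d = (-1)·(-8) − (-6)·(-6) = -28
since m = R²·37 − (-28)²:  R² = (784 + 548) / 37 = 36
R = √36 = 6  ⇒  r_B = 6 − 4 = 2

rB=2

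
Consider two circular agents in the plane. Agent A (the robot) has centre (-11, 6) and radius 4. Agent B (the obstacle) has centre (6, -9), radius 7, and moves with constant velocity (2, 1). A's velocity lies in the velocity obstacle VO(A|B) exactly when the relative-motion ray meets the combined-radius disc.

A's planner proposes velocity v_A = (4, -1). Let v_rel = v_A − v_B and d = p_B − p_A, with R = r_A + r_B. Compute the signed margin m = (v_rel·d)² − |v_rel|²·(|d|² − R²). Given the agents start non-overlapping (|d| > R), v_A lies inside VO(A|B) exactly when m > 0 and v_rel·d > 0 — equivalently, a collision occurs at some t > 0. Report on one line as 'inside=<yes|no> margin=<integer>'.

d = (17, -15),  |d|² = 514;  R = 4+7 = 11,  c = 514−11² = 393
v_rel = (2, -2),  |v_rel|² = 8;  v_rel·d = (2)·(17) + (-2)·(-15) = 64
8·t² − 128·t + 393 = 0  ⇒  m = 64² − 8·393 = 952
m = 952 > 0,  v_rel·d = 64 > 0  ⇒  inside

inside=yes margin=952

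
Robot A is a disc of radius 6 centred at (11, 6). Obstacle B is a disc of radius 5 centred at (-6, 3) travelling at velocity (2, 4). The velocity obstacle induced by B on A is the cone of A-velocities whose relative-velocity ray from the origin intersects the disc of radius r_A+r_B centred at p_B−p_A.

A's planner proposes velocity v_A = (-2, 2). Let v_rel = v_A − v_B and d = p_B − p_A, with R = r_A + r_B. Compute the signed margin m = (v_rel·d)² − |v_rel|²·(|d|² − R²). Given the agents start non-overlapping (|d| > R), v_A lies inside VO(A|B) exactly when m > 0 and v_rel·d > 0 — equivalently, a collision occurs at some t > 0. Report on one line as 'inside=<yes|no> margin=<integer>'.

d = (-17, -3),  |d|² = 298;  R = 6+5 = 11,  c = 298−11² = 177
v_rel = (-4, -2),  |v_rel|² = 20;  v_rel·d = (-4)·(-17) + (-2)·(-3) = 74
20·t² − 148·t + 177 = 0  ⇒  m = 74² − 20·177 = 1936
m = 1936 > 0,  v_rel·d = 74 > 0  ⇒  inside

inside=yes margin=1936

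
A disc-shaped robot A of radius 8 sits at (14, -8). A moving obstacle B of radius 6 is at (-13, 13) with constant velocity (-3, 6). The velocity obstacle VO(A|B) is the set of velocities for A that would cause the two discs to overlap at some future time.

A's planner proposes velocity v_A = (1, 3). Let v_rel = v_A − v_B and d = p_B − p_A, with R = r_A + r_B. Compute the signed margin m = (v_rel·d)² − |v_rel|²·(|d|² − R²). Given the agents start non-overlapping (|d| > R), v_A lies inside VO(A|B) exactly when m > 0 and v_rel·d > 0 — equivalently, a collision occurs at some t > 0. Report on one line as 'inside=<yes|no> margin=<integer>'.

d = (-27, 21),  |d|² = 1170;  R = 8+6 = 14,  c = 1170−14² = 974
v_rel = (4, -3),  |v_rel|² = 25;  v_rel·d = (4)·(-27) + (-3)·(21) = -171
25·t² + 342·t + 974 = 0  ⇒  m = (-171)² − 25·974 = 4891
m = 4891 > 0,  v_rel·d = -171 < 0  ⇒  outside

inside=no margin=4891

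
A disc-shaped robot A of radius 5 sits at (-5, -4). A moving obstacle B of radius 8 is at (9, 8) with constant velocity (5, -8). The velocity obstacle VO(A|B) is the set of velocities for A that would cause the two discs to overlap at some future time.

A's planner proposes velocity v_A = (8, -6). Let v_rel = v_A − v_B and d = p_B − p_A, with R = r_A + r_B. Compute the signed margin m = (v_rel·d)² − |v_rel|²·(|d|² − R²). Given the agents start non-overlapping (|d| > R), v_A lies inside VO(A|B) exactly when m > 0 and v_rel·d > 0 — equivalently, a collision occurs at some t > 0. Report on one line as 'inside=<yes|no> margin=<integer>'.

d = (14, 12),  |d|² = 340;  R = 5+8 = 13,  c = 340−13² = 171
v_rel = (3, 2),  |v_rel|² = 13;  v_rel·d = (3)·(14) + (2)·(12) = 66
13·t² − 132·t + 171 = 0  ⇒  m = 66² − 13·171 = 2133
m = 2133 > 0,  v_rel·d = 66 > 0  ⇒  inside

inside=yes margin=2133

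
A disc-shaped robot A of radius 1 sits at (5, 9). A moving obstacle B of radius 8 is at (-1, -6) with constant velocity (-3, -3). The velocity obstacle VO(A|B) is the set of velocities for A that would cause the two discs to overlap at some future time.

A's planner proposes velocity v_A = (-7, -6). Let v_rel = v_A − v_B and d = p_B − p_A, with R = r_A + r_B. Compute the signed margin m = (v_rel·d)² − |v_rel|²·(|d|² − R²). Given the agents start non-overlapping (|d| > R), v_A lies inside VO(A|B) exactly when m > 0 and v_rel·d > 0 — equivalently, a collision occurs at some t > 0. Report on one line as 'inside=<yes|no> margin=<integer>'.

d = (-6, -15),  |d|² = 261;  R = 1+8 = 9,  c = 261−9² = 180
v_rel = (-4, -3),  |v_rel|² = 25;  v_rel·d = (-4)·(-6) + (-3)·(-15) = 69
25·t² − 138·t + 180 = 0  ⇒  m = 69² − 25·180 = 261
m = 261 > 0,  v_rel·d = 69 > 0  ⇒  inside

inside=yes margin=261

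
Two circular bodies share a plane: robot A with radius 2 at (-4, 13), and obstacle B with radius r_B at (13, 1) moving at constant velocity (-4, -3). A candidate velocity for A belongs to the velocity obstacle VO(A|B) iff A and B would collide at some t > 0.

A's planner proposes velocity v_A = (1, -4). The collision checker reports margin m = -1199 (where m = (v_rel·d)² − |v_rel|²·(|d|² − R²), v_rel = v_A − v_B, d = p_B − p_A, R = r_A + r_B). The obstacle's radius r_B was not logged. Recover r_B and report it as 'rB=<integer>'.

m = -1199
d = (17, -12);  v_rel = (5, -1),  |v_rel|² = 26
v_rel×d = (5)·(-12) − (-1)·(17) = -43
since m = R²·26 − (-43)²:  R² = (1849 + -1199) / 26 = 25
R = √25 = 5  ⇒  r_B = 5 − 2 = 3

rB=3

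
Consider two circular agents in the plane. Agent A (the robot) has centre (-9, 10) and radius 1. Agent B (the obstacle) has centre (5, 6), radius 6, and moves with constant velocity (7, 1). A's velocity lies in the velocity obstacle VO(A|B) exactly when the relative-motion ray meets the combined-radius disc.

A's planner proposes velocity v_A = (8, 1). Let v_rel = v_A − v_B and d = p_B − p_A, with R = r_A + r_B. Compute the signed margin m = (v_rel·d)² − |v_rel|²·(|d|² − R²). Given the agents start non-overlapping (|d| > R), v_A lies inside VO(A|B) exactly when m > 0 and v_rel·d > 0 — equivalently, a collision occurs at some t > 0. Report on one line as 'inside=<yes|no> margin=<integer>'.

d = (14, -4),  |d|² = 212;  R = 1+6 = 7,  c = 212−7² = 163
v_rel = (1, 0),  |v_rel|² = 1;  v_rel·d = (1)·(14) + (0)·(-4) = 14
1·t² − 28·t + 163 = 0  ⇒  m = 14² − 1·163 = 33
m = 33 > 0,  v_rel·d = 14 > 0  ⇒  inside

inside=yes margin=33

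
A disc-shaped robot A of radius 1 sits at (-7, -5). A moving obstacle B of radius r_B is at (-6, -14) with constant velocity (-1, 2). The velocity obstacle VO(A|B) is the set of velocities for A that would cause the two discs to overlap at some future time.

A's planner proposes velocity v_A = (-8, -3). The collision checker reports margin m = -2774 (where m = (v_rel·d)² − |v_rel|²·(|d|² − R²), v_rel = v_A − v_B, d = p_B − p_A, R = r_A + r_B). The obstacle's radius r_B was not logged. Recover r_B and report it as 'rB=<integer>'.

m = -2774
d = (1, -9);  v_rel = (-7, -5),  |v_rel|² = 74
v_rel×d = (-7)·(-9) − (-5)·(1) = 68
since m = R²·74 − 68²:  R² = (4624 + -2774) / 74 = 25
R = √25 = 5  ⇒  r_B = 5 − 1 = 4

rB=4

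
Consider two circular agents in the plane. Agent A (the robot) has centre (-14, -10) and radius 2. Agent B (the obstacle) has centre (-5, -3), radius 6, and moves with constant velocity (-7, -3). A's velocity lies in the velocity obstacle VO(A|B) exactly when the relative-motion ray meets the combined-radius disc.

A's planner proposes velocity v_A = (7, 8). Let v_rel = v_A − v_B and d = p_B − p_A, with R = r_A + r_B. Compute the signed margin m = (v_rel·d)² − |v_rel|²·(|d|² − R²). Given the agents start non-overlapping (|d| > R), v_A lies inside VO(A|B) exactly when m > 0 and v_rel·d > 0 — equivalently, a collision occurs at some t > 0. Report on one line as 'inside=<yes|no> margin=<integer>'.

d = (9, 7),  |d|² = 130;  R = 2+6 = 8,  c = 130−8² = 66
v_rel = (14, 11),  |v_rel|² = 317;  v_rel·d = (14)·(9) + (11)·(7) = 203
317·t² − 406·t + 66 = 0  ⇒  m = 203² − 317·66 = 20287
m = 20287 > 0,  v_rel·d = 203 > 0  ⇒  inside

inside=yes margin=20287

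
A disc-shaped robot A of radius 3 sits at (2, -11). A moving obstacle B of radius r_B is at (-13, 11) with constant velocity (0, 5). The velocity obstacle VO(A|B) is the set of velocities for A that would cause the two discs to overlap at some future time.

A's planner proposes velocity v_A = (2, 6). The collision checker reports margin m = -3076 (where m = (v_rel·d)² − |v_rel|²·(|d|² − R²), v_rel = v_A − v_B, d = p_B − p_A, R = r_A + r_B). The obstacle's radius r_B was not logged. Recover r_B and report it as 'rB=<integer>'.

m = -3076
d = (-15, 22);  v_rel = (2, 1),  |v_rel|² = 5
v_rel×d = (2)·(22) − (1)·(-15) = 59
since m = R²·5 − 59²:  R² = (3481 + -3076) / 5 = 81
R = √81 = 9  ⇒  r_B = 9 − 3 = 6

rB=6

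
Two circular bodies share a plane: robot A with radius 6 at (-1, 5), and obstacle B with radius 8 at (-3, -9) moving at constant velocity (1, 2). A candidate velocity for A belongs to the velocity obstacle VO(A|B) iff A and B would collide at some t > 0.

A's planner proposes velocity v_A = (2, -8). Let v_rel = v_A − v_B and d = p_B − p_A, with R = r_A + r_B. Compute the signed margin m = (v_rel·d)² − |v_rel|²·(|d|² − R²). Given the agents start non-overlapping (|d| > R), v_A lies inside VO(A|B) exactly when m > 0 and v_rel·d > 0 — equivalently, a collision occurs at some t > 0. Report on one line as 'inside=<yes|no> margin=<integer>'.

d = (-2, -14),  |d|² = 200;  R = 6+8 = 14,  c = 200−14² = 4
v_rel = (1, -10),  |v_rel|² = 101;  v_rel·d = (1)·(-2) + (-10)·(-14) = 138
101·t² − 276·t + 4 = 0  ⇒  m = 138² − 101·4 = 18640
m = 18640 > 0,  v_rel·d = 138 > 0  ⇒  inside

inside=yes margin=18640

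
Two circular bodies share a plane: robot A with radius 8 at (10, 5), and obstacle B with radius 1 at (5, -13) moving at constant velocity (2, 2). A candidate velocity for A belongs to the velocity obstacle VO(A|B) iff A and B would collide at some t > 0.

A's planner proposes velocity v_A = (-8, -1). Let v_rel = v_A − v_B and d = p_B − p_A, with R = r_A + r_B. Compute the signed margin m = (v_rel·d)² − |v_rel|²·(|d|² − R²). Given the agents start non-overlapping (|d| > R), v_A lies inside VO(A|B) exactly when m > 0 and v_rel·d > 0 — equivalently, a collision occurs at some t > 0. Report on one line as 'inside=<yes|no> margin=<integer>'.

d = (-5, -18),  |d|² = 349;  R = 8+1 = 9,  c = 349−9² = 268
v_rel = (-10, -3),  |v_rel|² = 109;  v_rel·d = (-10)·(-5) + (-3)·(-18) = 104
109·t² − 208·t + 268 = 0  ⇒  m = 104² − 109·268 = -18396
m = -18396 < 0,  v_rel·d = 104 > 0  ⇒  outside

inside=no margin=-18396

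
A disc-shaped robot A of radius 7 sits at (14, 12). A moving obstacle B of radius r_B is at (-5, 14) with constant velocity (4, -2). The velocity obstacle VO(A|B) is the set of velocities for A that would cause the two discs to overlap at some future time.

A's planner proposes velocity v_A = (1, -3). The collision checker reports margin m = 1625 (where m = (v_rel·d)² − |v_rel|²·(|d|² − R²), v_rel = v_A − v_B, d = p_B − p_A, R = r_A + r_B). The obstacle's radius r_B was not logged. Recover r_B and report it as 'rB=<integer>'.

m = 1625
d = (-19, 2);  v_rel = (-3, -1),  |v_rel|² = 10
v_rel×d = (-3)·(2) − (-1)·(-19) = -25
since m = R²·10 − (-25)²:  R² = (625 + 1625) / 10 = 225
R = √225 = 15  ⇒  r_B = 15 − 7 = 8

rB=8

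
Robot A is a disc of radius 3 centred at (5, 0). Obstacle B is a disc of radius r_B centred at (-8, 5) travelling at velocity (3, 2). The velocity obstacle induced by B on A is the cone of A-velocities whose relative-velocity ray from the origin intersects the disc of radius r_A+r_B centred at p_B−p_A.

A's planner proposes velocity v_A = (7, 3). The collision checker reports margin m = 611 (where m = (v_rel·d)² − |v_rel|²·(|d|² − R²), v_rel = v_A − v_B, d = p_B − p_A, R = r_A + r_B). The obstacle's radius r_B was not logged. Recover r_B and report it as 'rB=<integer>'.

m = 611
d = (-13, 5);  v_rel = (4, 1),  |v_rel|² = 17
v_rel×d = (4)·(5) − (1)·(-13) = 33
since m = R²·17 − 33²:  R² = (1089 + 611) / 17 = 100
R = √100 = 10  ⇒  r_B = 10 − 3 = 7

rB=7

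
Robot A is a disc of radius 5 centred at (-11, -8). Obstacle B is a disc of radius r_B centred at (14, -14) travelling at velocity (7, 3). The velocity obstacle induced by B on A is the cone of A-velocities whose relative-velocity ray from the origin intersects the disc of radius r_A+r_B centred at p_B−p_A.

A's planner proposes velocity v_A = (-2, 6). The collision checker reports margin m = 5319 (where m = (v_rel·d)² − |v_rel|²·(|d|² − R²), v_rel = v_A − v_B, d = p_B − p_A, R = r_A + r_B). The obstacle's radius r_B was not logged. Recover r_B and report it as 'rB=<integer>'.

m = 5319
d = (25, -6);  v_rel = (-9, 3),  |v_rel|² = 90
v_rel×d = (-9)·(-6) − (3)·(25) = -21
since m = R²·90 − (-21)²:  R² = (441 + 5319) / 90 = 64
R = √64 = 8  ⇒  r_B = 8 − 5 = 3

rB=3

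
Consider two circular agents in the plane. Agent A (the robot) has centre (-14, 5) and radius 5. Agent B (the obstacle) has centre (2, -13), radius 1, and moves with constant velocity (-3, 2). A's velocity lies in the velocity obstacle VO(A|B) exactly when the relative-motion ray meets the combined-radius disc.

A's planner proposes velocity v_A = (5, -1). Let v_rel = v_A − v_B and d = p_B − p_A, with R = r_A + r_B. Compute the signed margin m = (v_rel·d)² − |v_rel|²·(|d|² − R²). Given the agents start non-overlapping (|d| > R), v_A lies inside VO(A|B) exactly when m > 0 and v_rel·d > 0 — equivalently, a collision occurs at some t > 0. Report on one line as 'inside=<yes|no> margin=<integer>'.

d = (16, -18),  |d|² = 580;  R = 5+1 = 6,  c = 580−6² = 544
v_rel = (8, -3),  |v_rel|² = 73;  v_rel·d = (8)·(16) + (-3)·(-18) = 182
73·t² − 364·t + 544 = 0  ⇒  m = 182² − 73·544 = -6588
m = -6588 < 0,  v_rel·d = 182 > 0  ⇒  outside

inside=no margin=-6588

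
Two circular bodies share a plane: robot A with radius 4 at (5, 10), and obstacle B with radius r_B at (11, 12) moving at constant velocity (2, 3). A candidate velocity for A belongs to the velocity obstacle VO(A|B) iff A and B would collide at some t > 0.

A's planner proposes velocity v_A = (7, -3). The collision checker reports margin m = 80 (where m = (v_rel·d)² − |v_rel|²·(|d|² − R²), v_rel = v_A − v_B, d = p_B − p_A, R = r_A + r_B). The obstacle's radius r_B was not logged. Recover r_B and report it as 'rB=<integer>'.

m = 80
d = (6, 2);  v_rel = (5, -6),  |v_rel|² = 61
v_rel×d = (5)·(2) − (-6)·(6) = 46
since m = R²·61 − 46²:  R² = (2116 + 80) / 61 = 36
R = √36 = 6  ⇒  r_B = 6 − 4 = 2

rB=2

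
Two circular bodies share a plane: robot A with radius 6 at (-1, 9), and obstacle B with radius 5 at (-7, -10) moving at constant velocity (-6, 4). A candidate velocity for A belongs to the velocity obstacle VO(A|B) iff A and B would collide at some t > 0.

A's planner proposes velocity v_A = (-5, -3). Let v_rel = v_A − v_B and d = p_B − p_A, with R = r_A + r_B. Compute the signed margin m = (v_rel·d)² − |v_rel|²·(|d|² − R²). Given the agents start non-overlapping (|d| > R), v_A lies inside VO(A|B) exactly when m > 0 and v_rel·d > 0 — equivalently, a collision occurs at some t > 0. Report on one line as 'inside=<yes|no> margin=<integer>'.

d = (-6, -19),  |d|² = 397;  R = 6+5 = 11,  c = 397−11² = 276
v_rel = (1, -7),  |v_rel|² = 50;  v_rel·d = (1)·(-6) + (-7)·(-19) = 127
50·t² − 254·t + 276 = 0  ⇒  m = 127² − 50·276 = 2329
m = 2329 > 0,  v_rel·d = 127 > 0  ⇒  inside

inside=yes margin=2329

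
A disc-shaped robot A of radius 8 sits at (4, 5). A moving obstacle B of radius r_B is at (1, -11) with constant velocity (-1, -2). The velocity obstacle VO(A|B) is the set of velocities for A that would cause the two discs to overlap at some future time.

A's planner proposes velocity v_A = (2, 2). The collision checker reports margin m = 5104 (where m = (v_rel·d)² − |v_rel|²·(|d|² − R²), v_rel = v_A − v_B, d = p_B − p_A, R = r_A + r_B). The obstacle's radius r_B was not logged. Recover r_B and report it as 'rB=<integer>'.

m = 5104
d = (-3, -16);  v_rel = (3, 4),  |v_rel|² = 25
v_rel×d = (3)·(-16) − (4)·(-3) = -36
since m = R²·25 − (-36)²:  R² = (1296 + 5104) / 25 = 256
R = √256 = 16  ⇒  r_B = 16 − 8 = 8

rB=8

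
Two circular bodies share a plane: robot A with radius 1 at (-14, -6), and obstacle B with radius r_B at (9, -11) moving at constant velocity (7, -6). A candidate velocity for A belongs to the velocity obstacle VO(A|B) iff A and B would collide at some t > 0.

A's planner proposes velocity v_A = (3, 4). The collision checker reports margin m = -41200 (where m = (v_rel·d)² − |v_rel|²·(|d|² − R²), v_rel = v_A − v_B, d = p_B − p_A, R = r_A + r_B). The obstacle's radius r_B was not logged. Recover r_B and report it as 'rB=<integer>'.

m = -41200
d = (23, -5);  v_rel = (-4, 10),  |v_rel|² = 116
v_rel×d = (-4)·(-5) − (10)·(23) = -210
since m = R²·116 − (-210)²:  R² = (44100 + -41200) / 116 = 25
R = √25 = 5  ⇒  r_B = 5 − 1 = 4

rB=4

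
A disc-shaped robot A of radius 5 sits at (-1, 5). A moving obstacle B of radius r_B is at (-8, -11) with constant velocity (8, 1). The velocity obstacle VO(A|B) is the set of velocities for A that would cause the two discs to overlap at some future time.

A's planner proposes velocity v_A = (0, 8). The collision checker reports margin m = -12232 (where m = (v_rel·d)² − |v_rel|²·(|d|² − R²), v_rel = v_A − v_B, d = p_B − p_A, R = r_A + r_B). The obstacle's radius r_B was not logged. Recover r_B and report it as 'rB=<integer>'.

m = -12232
d = (-7, -16);  v_rel = (-8, 7),  |v_rel|² = 113
v_rel×d = (-8)·(-16) − (7)·(-7) = 177
since m = R²·113 − 177²:  R² = (31329 + -12232) / 113 = 169
R = √169 = 13  ⇒  r_B = 13 − 5 = 8

rB=8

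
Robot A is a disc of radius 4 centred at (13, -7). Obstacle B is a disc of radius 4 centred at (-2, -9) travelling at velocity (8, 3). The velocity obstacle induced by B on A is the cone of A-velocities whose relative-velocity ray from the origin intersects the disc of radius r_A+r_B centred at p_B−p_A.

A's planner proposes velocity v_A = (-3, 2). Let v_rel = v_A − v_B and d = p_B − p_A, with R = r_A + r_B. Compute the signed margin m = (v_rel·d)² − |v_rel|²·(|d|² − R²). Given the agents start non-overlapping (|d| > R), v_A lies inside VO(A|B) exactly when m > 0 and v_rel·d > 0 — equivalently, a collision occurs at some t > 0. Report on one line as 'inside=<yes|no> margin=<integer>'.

d = (-15, -2),  |d|² = 229;  R = 4+4 = 8,  c = 229−8² = 165
v_rel = (-11, -1),  |v_rel|² = 122;  v_rel·d = (-11)·(-15) + (-1)·(-2) = 167
122·t² − 334·t + 165 = 0  ⇒  m = 167² − 122·165 = 7759
m = 7759 > 0,  v_rel·d = 167 > 0  ⇒  inside

inside=yes margin=7759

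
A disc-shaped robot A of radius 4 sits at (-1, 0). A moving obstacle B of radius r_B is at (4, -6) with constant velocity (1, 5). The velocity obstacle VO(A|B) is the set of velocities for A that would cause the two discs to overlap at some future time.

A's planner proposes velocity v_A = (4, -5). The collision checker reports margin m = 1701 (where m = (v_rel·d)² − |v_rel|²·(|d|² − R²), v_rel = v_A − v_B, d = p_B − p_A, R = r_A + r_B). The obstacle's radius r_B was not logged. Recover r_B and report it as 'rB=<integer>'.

m = 1701
d = (5, -6);  v_rel = (3, -10),  |v_rel|² = 109
v_rel×d = (3)·(-6) − (-10)·(5) = 32
since m = R²·109 − 32²:  R² = (1024 + 1701) / 109 = 25
R = √25 = 5  ⇒  r_B = 5 − 4 = 1

rB=1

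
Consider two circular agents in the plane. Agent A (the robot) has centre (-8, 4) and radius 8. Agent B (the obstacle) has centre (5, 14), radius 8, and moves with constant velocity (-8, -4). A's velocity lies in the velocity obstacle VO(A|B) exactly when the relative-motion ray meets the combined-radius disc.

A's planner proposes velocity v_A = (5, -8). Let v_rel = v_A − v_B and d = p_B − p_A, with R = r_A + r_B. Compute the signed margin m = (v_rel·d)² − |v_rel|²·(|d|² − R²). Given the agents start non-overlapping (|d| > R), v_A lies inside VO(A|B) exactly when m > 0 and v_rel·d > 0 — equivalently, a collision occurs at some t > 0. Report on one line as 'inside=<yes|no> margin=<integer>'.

d = (13, 10),  |d|² = 269;  R = 8+8 = 16,  c = 269−16² = 13
v_rel = (13, -4),  |v_rel|² = 185;  v_rel·d = (13)·(13) + (-4)·(10) = 129
185·t² − 258·t + 13 = 0  ⇒  m = 129² − 185·13 = 14236
m = 14236 > 0,  v_rel·d = 129 > 0  ⇒  inside

inside=yes margin=14236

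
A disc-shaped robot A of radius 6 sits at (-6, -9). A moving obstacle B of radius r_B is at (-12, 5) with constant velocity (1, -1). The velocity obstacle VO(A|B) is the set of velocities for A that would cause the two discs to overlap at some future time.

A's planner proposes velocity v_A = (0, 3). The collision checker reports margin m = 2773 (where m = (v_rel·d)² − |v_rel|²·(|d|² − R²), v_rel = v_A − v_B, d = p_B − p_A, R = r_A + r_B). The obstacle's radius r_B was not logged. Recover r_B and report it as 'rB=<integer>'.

m = 2773
d = (-6, 14);  v_rel = (-1, 4),  |v_rel|² = 17
v_rel×d = (-1)·(14) − (4)·(-6) = 10
since m = R²·17 − 10²:  R² = (100 + 2773) / 17 = 169
R = √169 = 13  ⇒  r_B = 13 − 6 = 7

rB=7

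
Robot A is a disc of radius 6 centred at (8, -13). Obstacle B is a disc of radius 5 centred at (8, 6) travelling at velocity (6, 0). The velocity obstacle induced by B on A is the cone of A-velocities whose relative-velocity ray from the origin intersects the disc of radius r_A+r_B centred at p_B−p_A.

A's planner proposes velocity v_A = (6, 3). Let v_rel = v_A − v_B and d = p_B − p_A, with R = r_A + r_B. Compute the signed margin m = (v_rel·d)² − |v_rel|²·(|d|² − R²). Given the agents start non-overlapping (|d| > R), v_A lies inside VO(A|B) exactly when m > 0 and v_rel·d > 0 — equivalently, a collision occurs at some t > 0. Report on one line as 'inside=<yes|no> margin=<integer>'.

d = (0, 19),  |d|² = 361;  R = 6+5 = 11,  c = 361−11² = 240
v_rel = (0, 3),  |v_rel|² = 9;  v_rel·d = (0)·(0) + (3)·(19) = 57
9·t² − 114·t + 240 = 0  ⇒  m = 57² − 9·240 = 1089
m = 1089 > 0,  v_rel·d = 57 > 0  ⇒  inside

inside=yes margin=1089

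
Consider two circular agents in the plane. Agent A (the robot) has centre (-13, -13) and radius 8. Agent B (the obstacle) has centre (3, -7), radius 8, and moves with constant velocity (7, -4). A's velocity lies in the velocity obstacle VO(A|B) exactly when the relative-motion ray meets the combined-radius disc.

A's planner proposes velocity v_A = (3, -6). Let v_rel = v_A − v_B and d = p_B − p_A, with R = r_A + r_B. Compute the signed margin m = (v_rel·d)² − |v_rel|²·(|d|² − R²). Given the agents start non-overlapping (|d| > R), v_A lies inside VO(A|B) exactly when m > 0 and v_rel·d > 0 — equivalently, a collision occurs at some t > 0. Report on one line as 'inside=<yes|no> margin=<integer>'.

d = (16, 6),  |d|² = 292;  R = 8+8 = 16,  c = 292−16² = 36
v_rel = (-4, -2),  |v_rel|² = 20;  v_rel·d = (-4)·(16) + (-2)·(6) = -76
20·t² + 152·t + 36 = 0  ⇒  m = (-76)² − 20·36 = 5056
m = 5056 > 0,  v_rel·d = -76 < 0  ⇒  outside

inside=no margin=5056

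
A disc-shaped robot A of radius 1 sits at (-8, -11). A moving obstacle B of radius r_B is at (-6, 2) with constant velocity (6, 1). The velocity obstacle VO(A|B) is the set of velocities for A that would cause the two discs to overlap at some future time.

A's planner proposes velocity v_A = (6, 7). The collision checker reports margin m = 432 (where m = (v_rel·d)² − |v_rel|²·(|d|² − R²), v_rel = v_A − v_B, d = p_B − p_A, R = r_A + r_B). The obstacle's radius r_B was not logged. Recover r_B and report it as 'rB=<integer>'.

m = 432
d = (2, 13);  v_rel = (0, 6),  |v_rel|² = 36
v_rel×d = (0)·(13) − (6)·(2) = -12
since m = R²·36 − (-12)²:  R² = (144 + 432) / 36 = 16
R = √16 = 4  ⇒  r_B = 4 − 1 = 3

rB=3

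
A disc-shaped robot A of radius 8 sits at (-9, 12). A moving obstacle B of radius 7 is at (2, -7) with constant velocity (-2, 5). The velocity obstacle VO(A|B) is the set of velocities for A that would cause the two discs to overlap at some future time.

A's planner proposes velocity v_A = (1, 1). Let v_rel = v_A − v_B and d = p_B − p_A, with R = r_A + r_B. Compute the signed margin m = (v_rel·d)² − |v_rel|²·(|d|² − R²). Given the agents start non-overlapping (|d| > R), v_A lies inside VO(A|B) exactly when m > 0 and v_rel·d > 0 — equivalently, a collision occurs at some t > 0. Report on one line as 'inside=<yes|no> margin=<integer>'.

d = (11, -19),  |d|² = 482;  R = 8+7 = 15,  c = 482−15² = 257
v_rel = (3, -4),  |v_rel|² = 25;  v_rel·d = (3)·(11) + (-4)·(-19) = 109
25·t² − 218·t + 257 = 0  ⇒  m = 109² − 25·257 = 5456
m = 5456 > 0,  v_rel·d = 109 > 0  ⇒  inside

inside=yes margin=5456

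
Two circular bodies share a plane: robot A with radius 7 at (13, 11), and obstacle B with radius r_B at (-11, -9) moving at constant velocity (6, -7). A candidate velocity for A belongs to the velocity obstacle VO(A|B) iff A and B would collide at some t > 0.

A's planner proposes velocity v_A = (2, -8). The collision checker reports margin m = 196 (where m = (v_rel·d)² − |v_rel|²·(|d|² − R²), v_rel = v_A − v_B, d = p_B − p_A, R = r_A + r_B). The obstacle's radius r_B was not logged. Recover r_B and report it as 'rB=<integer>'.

m = 196
d = (-24, -20);  v_rel = (-4, -1),  |v_rel|² = 17
v_rel×d = (-4)·(-20) − (-1)·(-24) = 56
since m = R²·17 − 56²:  R² = (3136 + 196) / 17 = 196
R = √196 = 14  ⇒  r_B = 14 − 7 = 7

rB=7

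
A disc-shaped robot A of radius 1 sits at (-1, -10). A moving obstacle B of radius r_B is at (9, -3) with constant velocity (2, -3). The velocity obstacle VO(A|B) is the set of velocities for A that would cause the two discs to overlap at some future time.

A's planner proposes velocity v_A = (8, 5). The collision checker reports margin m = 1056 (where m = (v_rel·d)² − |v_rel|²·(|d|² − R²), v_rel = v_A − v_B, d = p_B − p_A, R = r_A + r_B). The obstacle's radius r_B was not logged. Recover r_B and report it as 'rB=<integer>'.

m = 1056
d = (10, 7);  v_rel = (6, 8),  |v_rel|² = 100
v_rel×d = (6)·(7) − (8)·(10) = -38
since m = R²·100 − (-38)²:  R² = (1444 + 1056) / 100 = 25
R = √25 = 5  ⇒  r_B = 5 − 1 = 4

rB=4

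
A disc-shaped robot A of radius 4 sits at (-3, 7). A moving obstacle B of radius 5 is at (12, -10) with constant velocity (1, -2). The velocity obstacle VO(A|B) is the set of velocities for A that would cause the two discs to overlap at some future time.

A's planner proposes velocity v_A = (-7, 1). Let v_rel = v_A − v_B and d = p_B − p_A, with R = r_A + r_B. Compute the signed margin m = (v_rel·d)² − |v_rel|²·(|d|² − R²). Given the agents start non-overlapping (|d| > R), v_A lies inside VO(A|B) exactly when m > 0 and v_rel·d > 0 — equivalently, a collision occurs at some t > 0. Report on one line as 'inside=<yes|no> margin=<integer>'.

d = (15, -17),  |d|² = 514;  R = 4+5 = 9,  c = 514−9² = 433
v_rel = (-8, 3),  |v_rel|² = 73;  v_rel·d = (-8)·(15) + (3)·(-17) = -171
73·t² + 342·t + 433 = 0  ⇒  m = (-171)² − 73·433 = -2368
m = -2368 < 0,  v_rel·d = -171 < 0  ⇒  outside

inside=no margin=-2368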